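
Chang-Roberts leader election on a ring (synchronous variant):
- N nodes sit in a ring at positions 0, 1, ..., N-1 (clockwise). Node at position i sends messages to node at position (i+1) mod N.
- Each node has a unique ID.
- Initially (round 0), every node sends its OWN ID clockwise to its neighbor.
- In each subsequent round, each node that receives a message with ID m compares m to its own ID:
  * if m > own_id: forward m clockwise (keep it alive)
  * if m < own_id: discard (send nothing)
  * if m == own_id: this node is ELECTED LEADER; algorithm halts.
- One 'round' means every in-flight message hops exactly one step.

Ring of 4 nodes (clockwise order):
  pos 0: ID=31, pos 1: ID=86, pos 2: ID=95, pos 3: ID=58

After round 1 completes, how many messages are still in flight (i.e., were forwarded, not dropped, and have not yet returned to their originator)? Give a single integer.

Round 1: pos1(id86) recv 31: drop; pos2(id95) recv 86: drop; pos3(id58) recv 95: fwd; pos0(id31) recv 58: fwd
After round 1: 2 messages still in flight

Answer: 2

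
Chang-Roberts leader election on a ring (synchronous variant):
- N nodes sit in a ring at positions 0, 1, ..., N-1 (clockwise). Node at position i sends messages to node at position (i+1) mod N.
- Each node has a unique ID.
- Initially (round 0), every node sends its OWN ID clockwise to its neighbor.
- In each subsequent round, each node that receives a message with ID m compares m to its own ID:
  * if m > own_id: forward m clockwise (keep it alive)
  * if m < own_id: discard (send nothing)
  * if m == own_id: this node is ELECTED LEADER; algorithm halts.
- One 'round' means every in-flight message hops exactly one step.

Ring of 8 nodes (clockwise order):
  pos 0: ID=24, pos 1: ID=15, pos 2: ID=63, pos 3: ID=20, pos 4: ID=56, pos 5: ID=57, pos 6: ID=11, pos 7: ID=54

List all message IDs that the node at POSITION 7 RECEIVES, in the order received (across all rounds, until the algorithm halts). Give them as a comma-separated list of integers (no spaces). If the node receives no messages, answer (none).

Answer: 11,57,63

Derivation:
Round 1: pos1(id15) recv 24: fwd; pos2(id63) recv 15: drop; pos3(id20) recv 63: fwd; pos4(id56) recv 20: drop; pos5(id57) recv 56: drop; pos6(id11) recv 57: fwd; pos7(id54) recv 11: drop; pos0(id24) recv 54: fwd
Round 2: pos2(id63) recv 24: drop; pos4(id56) recv 63: fwd; pos7(id54) recv 57: fwd; pos1(id15) recv 54: fwd
Round 3: pos5(id57) recv 63: fwd; pos0(id24) recv 57: fwd; pos2(id63) recv 54: drop
Round 4: pos6(id11) recv 63: fwd; pos1(id15) recv 57: fwd
Round 5: pos7(id54) recv 63: fwd; pos2(id63) recv 57: drop
Round 6: pos0(id24) recv 63: fwd
Round 7: pos1(id15) recv 63: fwd
Round 8: pos2(id63) recv 63: ELECTED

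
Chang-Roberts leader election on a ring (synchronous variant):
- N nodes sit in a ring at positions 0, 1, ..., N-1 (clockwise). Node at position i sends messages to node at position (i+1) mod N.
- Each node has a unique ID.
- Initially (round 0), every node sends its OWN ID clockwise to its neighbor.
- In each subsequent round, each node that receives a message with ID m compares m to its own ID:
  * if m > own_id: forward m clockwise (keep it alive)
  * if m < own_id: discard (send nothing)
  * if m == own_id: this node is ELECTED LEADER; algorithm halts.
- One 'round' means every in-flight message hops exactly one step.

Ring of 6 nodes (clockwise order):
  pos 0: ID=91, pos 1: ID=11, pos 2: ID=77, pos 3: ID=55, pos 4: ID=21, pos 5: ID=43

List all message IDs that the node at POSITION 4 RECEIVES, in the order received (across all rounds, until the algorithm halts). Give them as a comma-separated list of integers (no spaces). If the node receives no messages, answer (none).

Round 1: pos1(id11) recv 91: fwd; pos2(id77) recv 11: drop; pos3(id55) recv 77: fwd; pos4(id21) recv 55: fwd; pos5(id43) recv 21: drop; pos0(id91) recv 43: drop
Round 2: pos2(id77) recv 91: fwd; pos4(id21) recv 77: fwd; pos5(id43) recv 55: fwd
Round 3: pos3(id55) recv 91: fwd; pos5(id43) recv 77: fwd; pos0(id91) recv 55: drop
Round 4: pos4(id21) recv 91: fwd; pos0(id91) recv 77: drop
Round 5: pos5(id43) recv 91: fwd
Round 6: pos0(id91) recv 91: ELECTED

Answer: 55,77,91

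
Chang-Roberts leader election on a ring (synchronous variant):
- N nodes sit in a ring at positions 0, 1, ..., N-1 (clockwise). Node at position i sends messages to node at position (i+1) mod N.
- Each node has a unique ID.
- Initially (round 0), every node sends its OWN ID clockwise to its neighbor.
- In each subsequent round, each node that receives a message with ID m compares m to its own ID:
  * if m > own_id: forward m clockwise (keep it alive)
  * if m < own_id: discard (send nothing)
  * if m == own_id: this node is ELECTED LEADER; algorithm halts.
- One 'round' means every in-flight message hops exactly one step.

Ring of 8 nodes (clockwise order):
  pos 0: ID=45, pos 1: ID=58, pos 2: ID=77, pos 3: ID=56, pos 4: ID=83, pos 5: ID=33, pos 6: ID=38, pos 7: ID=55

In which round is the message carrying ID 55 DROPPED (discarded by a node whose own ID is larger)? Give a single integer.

Round 1: pos1(id58) recv 45: drop; pos2(id77) recv 58: drop; pos3(id56) recv 77: fwd; pos4(id83) recv 56: drop; pos5(id33) recv 83: fwd; pos6(id38) recv 33: drop; pos7(id55) recv 38: drop; pos0(id45) recv 55: fwd
Round 2: pos4(id83) recv 77: drop; pos6(id38) recv 83: fwd; pos1(id58) recv 55: drop
Round 3: pos7(id55) recv 83: fwd
Round 4: pos0(id45) recv 83: fwd
Round 5: pos1(id58) recv 83: fwd
Round 6: pos2(id77) recv 83: fwd
Round 7: pos3(id56) recv 83: fwd
Round 8: pos4(id83) recv 83: ELECTED
Message ID 55 originates at pos 7; dropped at pos 1 in round 2

Answer: 2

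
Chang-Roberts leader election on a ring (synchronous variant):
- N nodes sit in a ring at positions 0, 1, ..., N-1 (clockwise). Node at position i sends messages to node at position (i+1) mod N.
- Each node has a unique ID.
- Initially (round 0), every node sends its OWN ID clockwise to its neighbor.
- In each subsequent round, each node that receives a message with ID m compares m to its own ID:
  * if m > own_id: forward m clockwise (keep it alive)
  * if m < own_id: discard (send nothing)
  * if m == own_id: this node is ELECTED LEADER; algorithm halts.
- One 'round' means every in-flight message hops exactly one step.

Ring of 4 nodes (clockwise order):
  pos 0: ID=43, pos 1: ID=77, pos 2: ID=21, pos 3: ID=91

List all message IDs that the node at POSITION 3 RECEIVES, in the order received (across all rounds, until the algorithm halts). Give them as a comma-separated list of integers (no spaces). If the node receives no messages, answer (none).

Round 1: pos1(id77) recv 43: drop; pos2(id21) recv 77: fwd; pos3(id91) recv 21: drop; pos0(id43) recv 91: fwd
Round 2: pos3(id91) recv 77: drop; pos1(id77) recv 91: fwd
Round 3: pos2(id21) recv 91: fwd
Round 4: pos3(id91) recv 91: ELECTED

Answer: 21,77,91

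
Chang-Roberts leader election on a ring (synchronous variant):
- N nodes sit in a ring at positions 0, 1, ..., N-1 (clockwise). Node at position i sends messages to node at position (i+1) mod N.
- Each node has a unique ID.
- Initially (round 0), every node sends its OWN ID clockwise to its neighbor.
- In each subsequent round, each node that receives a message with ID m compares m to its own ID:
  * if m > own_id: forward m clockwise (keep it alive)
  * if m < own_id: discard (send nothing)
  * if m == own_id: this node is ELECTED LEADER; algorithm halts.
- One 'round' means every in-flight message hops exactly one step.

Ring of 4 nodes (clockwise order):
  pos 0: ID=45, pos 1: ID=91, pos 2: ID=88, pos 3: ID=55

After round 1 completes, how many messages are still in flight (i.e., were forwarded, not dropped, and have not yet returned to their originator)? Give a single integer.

Answer: 3

Derivation:
Round 1: pos1(id91) recv 45: drop; pos2(id88) recv 91: fwd; pos3(id55) recv 88: fwd; pos0(id45) recv 55: fwd
After round 1: 3 messages still in flight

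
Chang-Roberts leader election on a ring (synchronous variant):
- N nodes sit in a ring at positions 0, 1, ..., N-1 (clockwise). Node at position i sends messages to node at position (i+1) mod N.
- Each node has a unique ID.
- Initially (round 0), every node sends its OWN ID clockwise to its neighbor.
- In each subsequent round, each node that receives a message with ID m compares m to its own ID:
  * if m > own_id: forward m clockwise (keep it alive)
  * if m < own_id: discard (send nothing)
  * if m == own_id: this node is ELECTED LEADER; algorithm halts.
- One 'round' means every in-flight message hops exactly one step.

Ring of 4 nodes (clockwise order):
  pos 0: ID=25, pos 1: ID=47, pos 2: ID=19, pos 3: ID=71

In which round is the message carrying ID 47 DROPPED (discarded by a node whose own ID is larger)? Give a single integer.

Answer: 2

Derivation:
Round 1: pos1(id47) recv 25: drop; pos2(id19) recv 47: fwd; pos3(id71) recv 19: drop; pos0(id25) recv 71: fwd
Round 2: pos3(id71) recv 47: drop; pos1(id47) recv 71: fwd
Round 3: pos2(id19) recv 71: fwd
Round 4: pos3(id71) recv 71: ELECTED
Message ID 47 originates at pos 1; dropped at pos 3 in round 2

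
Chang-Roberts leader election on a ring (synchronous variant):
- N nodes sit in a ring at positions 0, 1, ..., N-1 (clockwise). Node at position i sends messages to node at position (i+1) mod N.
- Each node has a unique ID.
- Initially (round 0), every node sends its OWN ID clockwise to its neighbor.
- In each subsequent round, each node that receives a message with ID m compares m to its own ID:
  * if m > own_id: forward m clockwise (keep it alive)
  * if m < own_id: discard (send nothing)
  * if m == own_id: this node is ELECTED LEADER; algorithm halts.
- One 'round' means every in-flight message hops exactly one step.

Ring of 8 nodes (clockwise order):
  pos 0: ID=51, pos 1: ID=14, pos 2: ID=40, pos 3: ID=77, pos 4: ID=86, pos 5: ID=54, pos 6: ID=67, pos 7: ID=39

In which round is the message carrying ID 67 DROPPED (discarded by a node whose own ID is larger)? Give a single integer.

Round 1: pos1(id14) recv 51: fwd; pos2(id40) recv 14: drop; pos3(id77) recv 40: drop; pos4(id86) recv 77: drop; pos5(id54) recv 86: fwd; pos6(id67) recv 54: drop; pos7(id39) recv 67: fwd; pos0(id51) recv 39: drop
Round 2: pos2(id40) recv 51: fwd; pos6(id67) recv 86: fwd; pos0(id51) recv 67: fwd
Round 3: pos3(id77) recv 51: drop; pos7(id39) recv 86: fwd; pos1(id14) recv 67: fwd
Round 4: pos0(id51) recv 86: fwd; pos2(id40) recv 67: fwd
Round 5: pos1(id14) recv 86: fwd; pos3(id77) recv 67: drop
Round 6: pos2(id40) recv 86: fwd
Round 7: pos3(id77) recv 86: fwd
Round 8: pos4(id86) recv 86: ELECTED
Message ID 67 originates at pos 6; dropped at pos 3 in round 5

Answer: 5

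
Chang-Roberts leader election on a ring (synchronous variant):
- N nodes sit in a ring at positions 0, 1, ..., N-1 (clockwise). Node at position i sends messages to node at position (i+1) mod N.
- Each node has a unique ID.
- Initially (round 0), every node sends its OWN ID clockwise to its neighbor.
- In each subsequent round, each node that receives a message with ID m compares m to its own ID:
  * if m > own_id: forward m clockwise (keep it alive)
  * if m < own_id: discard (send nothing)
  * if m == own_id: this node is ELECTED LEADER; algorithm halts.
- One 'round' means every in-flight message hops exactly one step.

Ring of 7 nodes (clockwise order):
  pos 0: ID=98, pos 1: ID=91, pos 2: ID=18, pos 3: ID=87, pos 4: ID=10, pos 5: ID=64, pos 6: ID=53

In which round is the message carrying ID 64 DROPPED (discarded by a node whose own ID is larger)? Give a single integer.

Round 1: pos1(id91) recv 98: fwd; pos2(id18) recv 91: fwd; pos3(id87) recv 18: drop; pos4(id10) recv 87: fwd; pos5(id64) recv 10: drop; pos6(id53) recv 64: fwd; pos0(id98) recv 53: drop
Round 2: pos2(id18) recv 98: fwd; pos3(id87) recv 91: fwd; pos5(id64) recv 87: fwd; pos0(id98) recv 64: drop
Round 3: pos3(id87) recv 98: fwd; pos4(id10) recv 91: fwd; pos6(id53) recv 87: fwd
Round 4: pos4(id10) recv 98: fwd; pos5(id64) recv 91: fwd; pos0(id98) recv 87: drop
Round 5: pos5(id64) recv 98: fwd; pos6(id53) recv 91: fwd
Round 6: pos6(id53) recv 98: fwd; pos0(id98) recv 91: drop
Round 7: pos0(id98) recv 98: ELECTED
Message ID 64 originates at pos 5; dropped at pos 0 in round 2

Answer: 2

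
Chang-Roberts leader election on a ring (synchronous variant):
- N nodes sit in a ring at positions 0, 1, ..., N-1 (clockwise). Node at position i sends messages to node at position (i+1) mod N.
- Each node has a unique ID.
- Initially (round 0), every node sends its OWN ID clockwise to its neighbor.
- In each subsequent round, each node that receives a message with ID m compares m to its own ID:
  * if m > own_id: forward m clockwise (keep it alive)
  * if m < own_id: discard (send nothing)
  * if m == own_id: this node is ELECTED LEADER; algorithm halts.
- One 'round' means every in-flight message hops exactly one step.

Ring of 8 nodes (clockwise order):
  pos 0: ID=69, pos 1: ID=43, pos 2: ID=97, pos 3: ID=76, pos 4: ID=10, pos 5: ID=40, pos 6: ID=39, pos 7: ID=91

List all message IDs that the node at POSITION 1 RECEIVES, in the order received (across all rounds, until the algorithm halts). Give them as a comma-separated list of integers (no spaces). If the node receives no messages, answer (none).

Round 1: pos1(id43) recv 69: fwd; pos2(id97) recv 43: drop; pos3(id76) recv 97: fwd; pos4(id10) recv 76: fwd; pos5(id40) recv 10: drop; pos6(id39) recv 40: fwd; pos7(id91) recv 39: drop; pos0(id69) recv 91: fwd
Round 2: pos2(id97) recv 69: drop; pos4(id10) recv 97: fwd; pos5(id40) recv 76: fwd; pos7(id91) recv 40: drop; pos1(id43) recv 91: fwd
Round 3: pos5(id40) recv 97: fwd; pos6(id39) recv 76: fwd; pos2(id97) recv 91: drop
Round 4: pos6(id39) recv 97: fwd; pos7(id91) recv 76: drop
Round 5: pos7(id91) recv 97: fwd
Round 6: pos0(id69) recv 97: fwd
Round 7: pos1(id43) recv 97: fwd
Round 8: pos2(id97) recv 97: ELECTED

Answer: 69,91,97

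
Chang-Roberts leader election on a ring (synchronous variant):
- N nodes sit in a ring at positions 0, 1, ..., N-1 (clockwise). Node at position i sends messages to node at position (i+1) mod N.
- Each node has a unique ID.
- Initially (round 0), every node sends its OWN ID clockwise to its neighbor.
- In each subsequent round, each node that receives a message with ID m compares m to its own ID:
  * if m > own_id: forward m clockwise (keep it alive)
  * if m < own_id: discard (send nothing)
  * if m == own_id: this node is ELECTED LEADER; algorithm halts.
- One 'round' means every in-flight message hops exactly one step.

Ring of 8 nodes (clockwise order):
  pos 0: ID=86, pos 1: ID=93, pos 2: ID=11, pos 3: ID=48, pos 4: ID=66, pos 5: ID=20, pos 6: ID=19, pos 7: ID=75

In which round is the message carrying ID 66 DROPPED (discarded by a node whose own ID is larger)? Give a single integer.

Answer: 3

Derivation:
Round 1: pos1(id93) recv 86: drop; pos2(id11) recv 93: fwd; pos3(id48) recv 11: drop; pos4(id66) recv 48: drop; pos5(id20) recv 66: fwd; pos6(id19) recv 20: fwd; pos7(id75) recv 19: drop; pos0(id86) recv 75: drop
Round 2: pos3(id48) recv 93: fwd; pos6(id19) recv 66: fwd; pos7(id75) recv 20: drop
Round 3: pos4(id66) recv 93: fwd; pos7(id75) recv 66: drop
Round 4: pos5(id20) recv 93: fwd
Round 5: pos6(id19) recv 93: fwd
Round 6: pos7(id75) recv 93: fwd
Round 7: pos0(id86) recv 93: fwd
Round 8: pos1(id93) recv 93: ELECTED
Message ID 66 originates at pos 4; dropped at pos 7 in round 3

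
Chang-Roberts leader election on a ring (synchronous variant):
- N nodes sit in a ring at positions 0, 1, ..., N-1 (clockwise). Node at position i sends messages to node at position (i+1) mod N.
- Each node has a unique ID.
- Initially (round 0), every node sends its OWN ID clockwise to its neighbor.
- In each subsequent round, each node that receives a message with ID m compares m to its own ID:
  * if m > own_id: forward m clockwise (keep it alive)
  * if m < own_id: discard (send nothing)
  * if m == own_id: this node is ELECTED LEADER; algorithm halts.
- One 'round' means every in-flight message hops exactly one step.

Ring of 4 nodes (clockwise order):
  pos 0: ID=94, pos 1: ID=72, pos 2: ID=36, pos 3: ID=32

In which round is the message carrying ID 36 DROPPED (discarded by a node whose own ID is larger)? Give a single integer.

Answer: 2

Derivation:
Round 1: pos1(id72) recv 94: fwd; pos2(id36) recv 72: fwd; pos3(id32) recv 36: fwd; pos0(id94) recv 32: drop
Round 2: pos2(id36) recv 94: fwd; pos3(id32) recv 72: fwd; pos0(id94) recv 36: drop
Round 3: pos3(id32) recv 94: fwd; pos0(id94) recv 72: drop
Round 4: pos0(id94) recv 94: ELECTED
Message ID 36 originates at pos 2; dropped at pos 0 in round 2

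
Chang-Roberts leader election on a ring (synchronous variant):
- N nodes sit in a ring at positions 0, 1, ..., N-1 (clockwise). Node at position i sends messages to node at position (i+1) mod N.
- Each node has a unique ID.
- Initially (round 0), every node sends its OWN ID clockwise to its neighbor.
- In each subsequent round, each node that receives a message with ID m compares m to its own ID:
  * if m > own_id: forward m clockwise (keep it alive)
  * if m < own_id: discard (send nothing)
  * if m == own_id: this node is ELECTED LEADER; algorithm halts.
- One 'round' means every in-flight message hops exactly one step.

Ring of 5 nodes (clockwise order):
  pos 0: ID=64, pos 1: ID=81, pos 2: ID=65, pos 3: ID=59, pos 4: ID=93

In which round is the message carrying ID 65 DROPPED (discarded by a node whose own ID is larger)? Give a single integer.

Answer: 2

Derivation:
Round 1: pos1(id81) recv 64: drop; pos2(id65) recv 81: fwd; pos3(id59) recv 65: fwd; pos4(id93) recv 59: drop; pos0(id64) recv 93: fwd
Round 2: pos3(id59) recv 81: fwd; pos4(id93) recv 65: drop; pos1(id81) recv 93: fwd
Round 3: pos4(id93) recv 81: drop; pos2(id65) recv 93: fwd
Round 4: pos3(id59) recv 93: fwd
Round 5: pos4(id93) recv 93: ELECTED
Message ID 65 originates at pos 2; dropped at pos 4 in round 2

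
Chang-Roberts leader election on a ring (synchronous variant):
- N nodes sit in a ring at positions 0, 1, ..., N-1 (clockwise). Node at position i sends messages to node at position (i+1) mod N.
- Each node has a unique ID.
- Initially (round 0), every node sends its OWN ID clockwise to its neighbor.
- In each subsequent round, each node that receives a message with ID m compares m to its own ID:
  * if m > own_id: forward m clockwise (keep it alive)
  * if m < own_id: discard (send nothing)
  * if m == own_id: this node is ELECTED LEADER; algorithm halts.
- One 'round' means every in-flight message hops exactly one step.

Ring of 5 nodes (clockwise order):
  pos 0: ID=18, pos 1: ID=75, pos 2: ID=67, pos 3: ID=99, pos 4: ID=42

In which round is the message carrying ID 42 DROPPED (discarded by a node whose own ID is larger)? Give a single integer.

Round 1: pos1(id75) recv 18: drop; pos2(id67) recv 75: fwd; pos3(id99) recv 67: drop; pos4(id42) recv 99: fwd; pos0(id18) recv 42: fwd
Round 2: pos3(id99) recv 75: drop; pos0(id18) recv 99: fwd; pos1(id75) recv 42: drop
Round 3: pos1(id75) recv 99: fwd
Round 4: pos2(id67) recv 99: fwd
Round 5: pos3(id99) recv 99: ELECTED
Message ID 42 originates at pos 4; dropped at pos 1 in round 2

Answer: 2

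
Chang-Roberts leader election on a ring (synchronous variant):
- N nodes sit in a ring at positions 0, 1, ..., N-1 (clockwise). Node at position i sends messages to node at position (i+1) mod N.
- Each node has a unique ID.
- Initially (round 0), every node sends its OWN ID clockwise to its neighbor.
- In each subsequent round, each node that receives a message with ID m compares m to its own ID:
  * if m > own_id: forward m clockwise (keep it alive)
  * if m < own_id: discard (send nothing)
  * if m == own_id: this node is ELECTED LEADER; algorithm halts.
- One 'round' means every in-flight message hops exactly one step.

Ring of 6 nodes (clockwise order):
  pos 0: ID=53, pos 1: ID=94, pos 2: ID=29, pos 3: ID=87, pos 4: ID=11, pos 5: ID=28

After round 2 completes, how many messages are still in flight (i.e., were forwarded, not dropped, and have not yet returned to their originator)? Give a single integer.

Answer: 2

Derivation:
Round 1: pos1(id94) recv 53: drop; pos2(id29) recv 94: fwd; pos3(id87) recv 29: drop; pos4(id11) recv 87: fwd; pos5(id28) recv 11: drop; pos0(id53) recv 28: drop
Round 2: pos3(id87) recv 94: fwd; pos5(id28) recv 87: fwd
After round 2: 2 messages still in flight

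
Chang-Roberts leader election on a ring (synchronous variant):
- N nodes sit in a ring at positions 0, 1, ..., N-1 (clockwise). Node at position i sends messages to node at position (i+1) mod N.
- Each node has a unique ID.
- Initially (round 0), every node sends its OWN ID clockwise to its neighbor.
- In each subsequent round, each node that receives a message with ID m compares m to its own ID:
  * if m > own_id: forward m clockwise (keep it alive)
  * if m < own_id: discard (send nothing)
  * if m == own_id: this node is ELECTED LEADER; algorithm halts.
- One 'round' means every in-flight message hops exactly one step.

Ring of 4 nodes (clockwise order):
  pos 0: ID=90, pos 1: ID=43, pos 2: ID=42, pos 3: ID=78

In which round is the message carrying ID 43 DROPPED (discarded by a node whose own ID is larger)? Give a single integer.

Round 1: pos1(id43) recv 90: fwd; pos2(id42) recv 43: fwd; pos3(id78) recv 42: drop; pos0(id90) recv 78: drop
Round 2: pos2(id42) recv 90: fwd; pos3(id78) recv 43: drop
Round 3: pos3(id78) recv 90: fwd
Round 4: pos0(id90) recv 90: ELECTED
Message ID 43 originates at pos 1; dropped at pos 3 in round 2

Answer: 2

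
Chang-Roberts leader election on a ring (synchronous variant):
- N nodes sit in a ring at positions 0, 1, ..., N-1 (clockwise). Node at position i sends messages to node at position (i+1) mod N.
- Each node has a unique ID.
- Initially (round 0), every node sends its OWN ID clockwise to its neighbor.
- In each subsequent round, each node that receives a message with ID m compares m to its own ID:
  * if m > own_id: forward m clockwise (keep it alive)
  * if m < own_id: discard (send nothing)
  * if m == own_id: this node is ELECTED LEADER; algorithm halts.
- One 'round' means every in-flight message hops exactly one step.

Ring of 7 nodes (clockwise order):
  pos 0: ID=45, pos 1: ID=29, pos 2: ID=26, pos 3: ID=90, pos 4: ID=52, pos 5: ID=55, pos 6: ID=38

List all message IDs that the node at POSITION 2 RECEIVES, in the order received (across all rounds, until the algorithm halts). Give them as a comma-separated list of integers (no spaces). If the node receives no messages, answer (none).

Answer: 29,45,55,90

Derivation:
Round 1: pos1(id29) recv 45: fwd; pos2(id26) recv 29: fwd; pos3(id90) recv 26: drop; pos4(id52) recv 90: fwd; pos5(id55) recv 52: drop; pos6(id38) recv 55: fwd; pos0(id45) recv 38: drop
Round 2: pos2(id26) recv 45: fwd; pos3(id90) recv 29: drop; pos5(id55) recv 90: fwd; pos0(id45) recv 55: fwd
Round 3: pos3(id90) recv 45: drop; pos6(id38) recv 90: fwd; pos1(id29) recv 55: fwd
Round 4: pos0(id45) recv 90: fwd; pos2(id26) recv 55: fwd
Round 5: pos1(id29) recv 90: fwd; pos3(id90) recv 55: drop
Round 6: pos2(id26) recv 90: fwd
Round 7: pos3(id90) recv 90: ELECTED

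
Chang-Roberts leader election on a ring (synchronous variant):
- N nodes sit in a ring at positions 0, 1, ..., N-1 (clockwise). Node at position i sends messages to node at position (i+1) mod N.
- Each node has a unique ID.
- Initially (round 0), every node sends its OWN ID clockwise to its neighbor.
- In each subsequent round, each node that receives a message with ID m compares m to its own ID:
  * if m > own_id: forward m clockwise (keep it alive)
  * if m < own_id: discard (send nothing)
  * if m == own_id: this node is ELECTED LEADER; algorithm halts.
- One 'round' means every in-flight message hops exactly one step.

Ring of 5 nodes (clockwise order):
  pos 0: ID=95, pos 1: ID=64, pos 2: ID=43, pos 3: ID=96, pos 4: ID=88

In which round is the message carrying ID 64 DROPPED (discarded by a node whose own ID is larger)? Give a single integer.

Answer: 2

Derivation:
Round 1: pos1(id64) recv 95: fwd; pos2(id43) recv 64: fwd; pos3(id96) recv 43: drop; pos4(id88) recv 96: fwd; pos0(id95) recv 88: drop
Round 2: pos2(id43) recv 95: fwd; pos3(id96) recv 64: drop; pos0(id95) recv 96: fwd
Round 3: pos3(id96) recv 95: drop; pos1(id64) recv 96: fwd
Round 4: pos2(id43) recv 96: fwd
Round 5: pos3(id96) recv 96: ELECTED
Message ID 64 originates at pos 1; dropped at pos 3 in round 2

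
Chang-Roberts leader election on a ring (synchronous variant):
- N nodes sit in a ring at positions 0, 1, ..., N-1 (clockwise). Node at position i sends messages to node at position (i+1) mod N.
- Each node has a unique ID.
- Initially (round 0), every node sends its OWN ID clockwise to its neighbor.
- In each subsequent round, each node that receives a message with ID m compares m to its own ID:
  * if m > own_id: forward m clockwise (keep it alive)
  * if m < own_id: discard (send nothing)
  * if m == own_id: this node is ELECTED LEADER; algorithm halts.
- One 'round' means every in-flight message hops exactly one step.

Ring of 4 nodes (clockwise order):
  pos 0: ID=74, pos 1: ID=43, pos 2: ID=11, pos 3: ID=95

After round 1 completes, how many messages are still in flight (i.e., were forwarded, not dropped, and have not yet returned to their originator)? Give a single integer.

Round 1: pos1(id43) recv 74: fwd; pos2(id11) recv 43: fwd; pos3(id95) recv 11: drop; pos0(id74) recv 95: fwd
After round 1: 3 messages still in flight

Answer: 3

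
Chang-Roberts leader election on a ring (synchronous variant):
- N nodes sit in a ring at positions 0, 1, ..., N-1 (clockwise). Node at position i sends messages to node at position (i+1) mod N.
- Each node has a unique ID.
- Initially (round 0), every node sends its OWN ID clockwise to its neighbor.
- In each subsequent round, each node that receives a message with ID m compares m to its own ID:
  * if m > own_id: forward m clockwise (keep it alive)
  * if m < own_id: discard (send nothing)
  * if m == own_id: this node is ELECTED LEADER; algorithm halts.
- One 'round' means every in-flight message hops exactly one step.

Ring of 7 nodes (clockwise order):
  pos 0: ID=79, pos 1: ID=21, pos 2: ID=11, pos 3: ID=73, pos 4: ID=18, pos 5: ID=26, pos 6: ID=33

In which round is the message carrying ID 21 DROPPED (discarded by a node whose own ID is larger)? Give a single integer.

Round 1: pos1(id21) recv 79: fwd; pos2(id11) recv 21: fwd; pos3(id73) recv 11: drop; pos4(id18) recv 73: fwd; pos5(id26) recv 18: drop; pos6(id33) recv 26: drop; pos0(id79) recv 33: drop
Round 2: pos2(id11) recv 79: fwd; pos3(id73) recv 21: drop; pos5(id26) recv 73: fwd
Round 3: pos3(id73) recv 79: fwd; pos6(id33) recv 73: fwd
Round 4: pos4(id18) recv 79: fwd; pos0(id79) recv 73: drop
Round 5: pos5(id26) recv 79: fwd
Round 6: pos6(id33) recv 79: fwd
Round 7: pos0(id79) recv 79: ELECTED
Message ID 21 originates at pos 1; dropped at pos 3 in round 2

Answer: 2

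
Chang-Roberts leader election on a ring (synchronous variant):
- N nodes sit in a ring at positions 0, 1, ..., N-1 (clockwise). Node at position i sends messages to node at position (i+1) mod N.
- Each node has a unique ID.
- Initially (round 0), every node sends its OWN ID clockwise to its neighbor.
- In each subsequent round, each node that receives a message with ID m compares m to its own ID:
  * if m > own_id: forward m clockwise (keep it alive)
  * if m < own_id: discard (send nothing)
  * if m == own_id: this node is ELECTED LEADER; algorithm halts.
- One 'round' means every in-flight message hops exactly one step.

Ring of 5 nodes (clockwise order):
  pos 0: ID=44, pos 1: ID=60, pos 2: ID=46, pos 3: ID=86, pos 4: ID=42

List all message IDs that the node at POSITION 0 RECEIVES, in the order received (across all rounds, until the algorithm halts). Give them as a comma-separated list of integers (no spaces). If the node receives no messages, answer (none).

Round 1: pos1(id60) recv 44: drop; pos2(id46) recv 60: fwd; pos3(id86) recv 46: drop; pos4(id42) recv 86: fwd; pos0(id44) recv 42: drop
Round 2: pos3(id86) recv 60: drop; pos0(id44) recv 86: fwd
Round 3: pos1(id60) recv 86: fwd
Round 4: pos2(id46) recv 86: fwd
Round 5: pos3(id86) recv 86: ELECTED

Answer: 42,86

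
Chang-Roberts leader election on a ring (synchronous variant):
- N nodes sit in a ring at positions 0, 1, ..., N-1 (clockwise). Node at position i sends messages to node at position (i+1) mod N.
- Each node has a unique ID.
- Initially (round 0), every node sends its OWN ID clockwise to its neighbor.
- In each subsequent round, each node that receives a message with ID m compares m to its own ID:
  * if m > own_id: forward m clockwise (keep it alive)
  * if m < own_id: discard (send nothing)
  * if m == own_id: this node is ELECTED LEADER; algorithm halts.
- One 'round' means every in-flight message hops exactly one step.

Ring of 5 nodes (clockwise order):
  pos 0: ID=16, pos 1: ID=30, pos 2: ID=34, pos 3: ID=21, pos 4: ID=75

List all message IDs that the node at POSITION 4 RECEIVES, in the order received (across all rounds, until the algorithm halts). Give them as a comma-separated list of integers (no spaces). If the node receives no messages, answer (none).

Round 1: pos1(id30) recv 16: drop; pos2(id34) recv 30: drop; pos3(id21) recv 34: fwd; pos4(id75) recv 21: drop; pos0(id16) recv 75: fwd
Round 2: pos4(id75) recv 34: drop; pos1(id30) recv 75: fwd
Round 3: pos2(id34) recv 75: fwd
Round 4: pos3(id21) recv 75: fwd
Round 5: pos4(id75) recv 75: ELECTED

Answer: 21,34,75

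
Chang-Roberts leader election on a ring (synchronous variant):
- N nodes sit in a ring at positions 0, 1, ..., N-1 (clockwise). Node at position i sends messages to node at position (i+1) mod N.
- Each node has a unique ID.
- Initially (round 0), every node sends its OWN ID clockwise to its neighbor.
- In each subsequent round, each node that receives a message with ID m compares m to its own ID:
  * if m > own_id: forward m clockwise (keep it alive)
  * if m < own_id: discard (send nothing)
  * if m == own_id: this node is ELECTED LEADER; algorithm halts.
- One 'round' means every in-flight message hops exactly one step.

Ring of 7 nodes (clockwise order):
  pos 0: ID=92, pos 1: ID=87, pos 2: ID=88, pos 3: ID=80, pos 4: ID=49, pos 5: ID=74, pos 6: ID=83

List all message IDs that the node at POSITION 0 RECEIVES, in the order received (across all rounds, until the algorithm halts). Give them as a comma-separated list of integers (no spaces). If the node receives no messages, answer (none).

Round 1: pos1(id87) recv 92: fwd; pos2(id88) recv 87: drop; pos3(id80) recv 88: fwd; pos4(id49) recv 80: fwd; pos5(id74) recv 49: drop; pos6(id83) recv 74: drop; pos0(id92) recv 83: drop
Round 2: pos2(id88) recv 92: fwd; pos4(id49) recv 88: fwd; pos5(id74) recv 80: fwd
Round 3: pos3(id80) recv 92: fwd; pos5(id74) recv 88: fwd; pos6(id83) recv 80: drop
Round 4: pos4(id49) recv 92: fwd; pos6(id83) recv 88: fwd
Round 5: pos5(id74) recv 92: fwd; pos0(id92) recv 88: drop
Round 6: pos6(id83) recv 92: fwd
Round 7: pos0(id92) recv 92: ELECTED

Answer: 83,88,92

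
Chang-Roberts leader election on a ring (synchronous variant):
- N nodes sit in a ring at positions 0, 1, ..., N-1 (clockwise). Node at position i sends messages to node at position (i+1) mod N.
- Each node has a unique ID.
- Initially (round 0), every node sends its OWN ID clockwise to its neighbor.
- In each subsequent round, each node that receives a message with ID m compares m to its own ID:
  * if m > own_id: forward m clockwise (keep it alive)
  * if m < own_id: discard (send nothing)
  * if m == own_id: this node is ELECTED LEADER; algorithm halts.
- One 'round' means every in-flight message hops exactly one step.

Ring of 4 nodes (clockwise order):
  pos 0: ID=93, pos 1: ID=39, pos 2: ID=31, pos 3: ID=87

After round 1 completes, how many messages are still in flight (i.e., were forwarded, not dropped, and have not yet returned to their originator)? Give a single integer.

Round 1: pos1(id39) recv 93: fwd; pos2(id31) recv 39: fwd; pos3(id87) recv 31: drop; pos0(id93) recv 87: drop
After round 1: 2 messages still in flight

Answer: 2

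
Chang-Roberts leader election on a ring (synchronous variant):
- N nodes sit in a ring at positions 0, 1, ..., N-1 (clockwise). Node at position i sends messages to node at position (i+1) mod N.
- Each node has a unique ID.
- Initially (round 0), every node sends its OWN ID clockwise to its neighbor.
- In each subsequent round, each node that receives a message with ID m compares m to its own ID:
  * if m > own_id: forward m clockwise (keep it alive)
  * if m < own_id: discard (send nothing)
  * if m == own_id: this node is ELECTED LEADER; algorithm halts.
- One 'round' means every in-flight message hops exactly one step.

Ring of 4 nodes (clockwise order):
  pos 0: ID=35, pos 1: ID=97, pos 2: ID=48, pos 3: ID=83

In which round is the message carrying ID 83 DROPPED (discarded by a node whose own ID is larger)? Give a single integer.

Round 1: pos1(id97) recv 35: drop; pos2(id48) recv 97: fwd; pos3(id83) recv 48: drop; pos0(id35) recv 83: fwd
Round 2: pos3(id83) recv 97: fwd; pos1(id97) recv 83: drop
Round 3: pos0(id35) recv 97: fwd
Round 4: pos1(id97) recv 97: ELECTED
Message ID 83 originates at pos 3; dropped at pos 1 in round 2

Answer: 2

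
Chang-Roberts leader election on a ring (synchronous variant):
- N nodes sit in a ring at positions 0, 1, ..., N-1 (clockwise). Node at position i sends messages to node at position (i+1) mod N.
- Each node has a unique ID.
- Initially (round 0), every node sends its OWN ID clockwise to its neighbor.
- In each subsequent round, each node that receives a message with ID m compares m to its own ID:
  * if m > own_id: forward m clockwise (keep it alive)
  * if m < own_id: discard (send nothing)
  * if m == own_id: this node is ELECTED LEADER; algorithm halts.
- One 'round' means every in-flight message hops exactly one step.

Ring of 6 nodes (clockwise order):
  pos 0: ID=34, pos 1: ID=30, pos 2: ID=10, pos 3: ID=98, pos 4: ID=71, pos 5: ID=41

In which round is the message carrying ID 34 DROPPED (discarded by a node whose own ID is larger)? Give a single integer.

Round 1: pos1(id30) recv 34: fwd; pos2(id10) recv 30: fwd; pos3(id98) recv 10: drop; pos4(id71) recv 98: fwd; pos5(id41) recv 71: fwd; pos0(id34) recv 41: fwd
Round 2: pos2(id10) recv 34: fwd; pos3(id98) recv 30: drop; pos5(id41) recv 98: fwd; pos0(id34) recv 71: fwd; pos1(id30) recv 41: fwd
Round 3: pos3(id98) recv 34: drop; pos0(id34) recv 98: fwd; pos1(id30) recv 71: fwd; pos2(id10) recv 41: fwd
Round 4: pos1(id30) recv 98: fwd; pos2(id10) recv 71: fwd; pos3(id98) recv 41: drop
Round 5: pos2(id10) recv 98: fwd; pos3(id98) recv 71: drop
Round 6: pos3(id98) recv 98: ELECTED
Message ID 34 originates at pos 0; dropped at pos 3 in round 3

Answer: 3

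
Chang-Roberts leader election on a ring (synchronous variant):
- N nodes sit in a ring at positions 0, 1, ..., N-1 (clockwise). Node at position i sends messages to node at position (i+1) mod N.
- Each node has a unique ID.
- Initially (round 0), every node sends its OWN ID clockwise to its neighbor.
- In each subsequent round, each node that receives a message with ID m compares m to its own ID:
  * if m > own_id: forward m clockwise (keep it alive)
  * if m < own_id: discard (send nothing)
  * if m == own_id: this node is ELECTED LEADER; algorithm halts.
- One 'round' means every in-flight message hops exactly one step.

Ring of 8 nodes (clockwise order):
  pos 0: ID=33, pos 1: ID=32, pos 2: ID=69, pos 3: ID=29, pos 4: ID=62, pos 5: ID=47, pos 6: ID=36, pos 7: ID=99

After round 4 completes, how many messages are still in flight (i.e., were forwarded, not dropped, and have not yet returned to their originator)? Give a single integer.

Round 1: pos1(id32) recv 33: fwd; pos2(id69) recv 32: drop; pos3(id29) recv 69: fwd; pos4(id62) recv 29: drop; pos5(id47) recv 62: fwd; pos6(id36) recv 47: fwd; pos7(id99) recv 36: drop; pos0(id33) recv 99: fwd
Round 2: pos2(id69) recv 33: drop; pos4(id62) recv 69: fwd; pos6(id36) recv 62: fwd; pos7(id99) recv 47: drop; pos1(id32) recv 99: fwd
Round 3: pos5(id47) recv 69: fwd; pos7(id99) recv 62: drop; pos2(id69) recv 99: fwd
Round 4: pos6(id36) recv 69: fwd; pos3(id29) recv 99: fwd
After round 4: 2 messages still in flight

Answer: 2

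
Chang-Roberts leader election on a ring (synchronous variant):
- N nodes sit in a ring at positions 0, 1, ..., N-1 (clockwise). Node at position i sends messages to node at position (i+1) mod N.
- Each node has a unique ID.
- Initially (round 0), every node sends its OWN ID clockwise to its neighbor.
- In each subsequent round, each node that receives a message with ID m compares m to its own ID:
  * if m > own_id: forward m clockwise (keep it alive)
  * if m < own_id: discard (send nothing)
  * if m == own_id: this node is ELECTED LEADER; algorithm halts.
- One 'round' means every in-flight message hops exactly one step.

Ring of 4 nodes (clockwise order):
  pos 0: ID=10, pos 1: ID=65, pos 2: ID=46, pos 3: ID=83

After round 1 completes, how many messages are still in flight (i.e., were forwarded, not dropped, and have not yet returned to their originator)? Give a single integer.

Answer: 2

Derivation:
Round 1: pos1(id65) recv 10: drop; pos2(id46) recv 65: fwd; pos3(id83) recv 46: drop; pos0(id10) recv 83: fwd
After round 1: 2 messages still in flight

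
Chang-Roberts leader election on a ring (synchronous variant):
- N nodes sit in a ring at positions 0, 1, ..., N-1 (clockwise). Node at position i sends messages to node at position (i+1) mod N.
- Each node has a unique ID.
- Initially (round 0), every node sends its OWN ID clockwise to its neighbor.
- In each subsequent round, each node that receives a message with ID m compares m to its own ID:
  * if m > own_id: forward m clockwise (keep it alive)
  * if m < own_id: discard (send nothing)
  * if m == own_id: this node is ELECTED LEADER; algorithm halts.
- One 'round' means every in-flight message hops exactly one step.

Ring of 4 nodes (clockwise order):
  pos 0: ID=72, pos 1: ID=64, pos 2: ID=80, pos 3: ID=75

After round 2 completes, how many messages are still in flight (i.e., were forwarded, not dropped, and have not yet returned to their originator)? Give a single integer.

Round 1: pos1(id64) recv 72: fwd; pos2(id80) recv 64: drop; pos3(id75) recv 80: fwd; pos0(id72) recv 75: fwd
Round 2: pos2(id80) recv 72: drop; pos0(id72) recv 80: fwd; pos1(id64) recv 75: fwd
After round 2: 2 messages still in flight

Answer: 2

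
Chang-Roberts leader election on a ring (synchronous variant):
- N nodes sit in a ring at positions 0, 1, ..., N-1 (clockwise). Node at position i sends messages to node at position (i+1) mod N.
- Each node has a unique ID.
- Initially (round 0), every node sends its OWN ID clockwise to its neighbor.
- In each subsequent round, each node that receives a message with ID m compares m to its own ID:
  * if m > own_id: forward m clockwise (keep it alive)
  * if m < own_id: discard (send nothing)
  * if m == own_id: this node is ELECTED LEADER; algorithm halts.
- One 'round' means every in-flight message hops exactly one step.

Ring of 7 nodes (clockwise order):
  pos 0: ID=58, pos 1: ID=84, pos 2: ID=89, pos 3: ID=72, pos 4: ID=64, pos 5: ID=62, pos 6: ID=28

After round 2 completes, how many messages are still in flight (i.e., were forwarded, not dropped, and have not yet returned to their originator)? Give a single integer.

Round 1: pos1(id84) recv 58: drop; pos2(id89) recv 84: drop; pos3(id72) recv 89: fwd; pos4(id64) recv 72: fwd; pos5(id62) recv 64: fwd; pos6(id28) recv 62: fwd; pos0(id58) recv 28: drop
Round 2: pos4(id64) recv 89: fwd; pos5(id62) recv 72: fwd; pos6(id28) recv 64: fwd; pos0(id58) recv 62: fwd
After round 2: 4 messages still in flight

Answer: 4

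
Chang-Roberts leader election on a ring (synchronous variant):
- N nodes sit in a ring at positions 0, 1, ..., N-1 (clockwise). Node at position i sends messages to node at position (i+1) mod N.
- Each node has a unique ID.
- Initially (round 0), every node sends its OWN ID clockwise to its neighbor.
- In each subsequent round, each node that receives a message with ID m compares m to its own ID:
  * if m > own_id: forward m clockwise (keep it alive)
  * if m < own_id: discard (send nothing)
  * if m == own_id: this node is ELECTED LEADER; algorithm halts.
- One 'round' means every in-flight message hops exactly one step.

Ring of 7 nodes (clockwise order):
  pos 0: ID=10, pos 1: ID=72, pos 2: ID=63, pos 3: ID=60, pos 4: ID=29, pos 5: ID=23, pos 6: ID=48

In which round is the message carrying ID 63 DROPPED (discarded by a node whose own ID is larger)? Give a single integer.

Round 1: pos1(id72) recv 10: drop; pos2(id63) recv 72: fwd; pos3(id60) recv 63: fwd; pos4(id29) recv 60: fwd; pos5(id23) recv 29: fwd; pos6(id48) recv 23: drop; pos0(id10) recv 48: fwd
Round 2: pos3(id60) recv 72: fwd; pos4(id29) recv 63: fwd; pos5(id23) recv 60: fwd; pos6(id48) recv 29: drop; pos1(id72) recv 48: drop
Round 3: pos4(id29) recv 72: fwd; pos5(id23) recv 63: fwd; pos6(id48) recv 60: fwd
Round 4: pos5(id23) recv 72: fwd; pos6(id48) recv 63: fwd; pos0(id10) recv 60: fwd
Round 5: pos6(id48) recv 72: fwd; pos0(id10) recv 63: fwd; pos1(id72) recv 60: drop
Round 6: pos0(id10) recv 72: fwd; pos1(id72) recv 63: drop
Round 7: pos1(id72) recv 72: ELECTED
Message ID 63 originates at pos 2; dropped at pos 1 in round 6

Answer: 6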